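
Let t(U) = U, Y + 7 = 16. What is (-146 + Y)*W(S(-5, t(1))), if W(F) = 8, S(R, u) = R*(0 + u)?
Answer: -1096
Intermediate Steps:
Y = 9 (Y = -7 + 16 = 9)
S(R, u) = R*u
(-146 + Y)*W(S(-5, t(1))) = (-146 + 9)*8 = -137*8 = -1096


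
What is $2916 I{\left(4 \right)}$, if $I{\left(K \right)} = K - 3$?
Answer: $2916$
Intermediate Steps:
$I{\left(K \right)} = -3 + K$
$2916 I{\left(4 \right)} = 2916 \left(-3 + 4\right) = 2916 \cdot 1 = 2916$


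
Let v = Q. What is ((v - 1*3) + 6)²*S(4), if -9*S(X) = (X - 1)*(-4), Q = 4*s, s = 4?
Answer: 1444/3 ≈ 481.33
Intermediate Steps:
Q = 16 (Q = 4*4 = 16)
v = 16
S(X) = -4/9 + 4*X/9 (S(X) = -(X - 1)*(-4)/9 = -(-1 + X)*(-4)/9 = -(4 - 4*X)/9 = -4/9 + 4*X/9)
((v - 1*3) + 6)²*S(4) = ((16 - 1*3) + 6)²*(-4/9 + (4/9)*4) = ((16 - 3) + 6)²*(-4/9 + 16/9) = (13 + 6)²*(4/3) = 19²*(4/3) = 361*(4/3) = 1444/3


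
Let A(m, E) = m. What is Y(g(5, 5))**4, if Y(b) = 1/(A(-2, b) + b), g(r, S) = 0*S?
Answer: 1/16 ≈ 0.062500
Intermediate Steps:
g(r, S) = 0
Y(b) = 1/(-2 + b)
Y(g(5, 5))**4 = (1/(-2 + 0))**4 = (1/(-2))**4 = (-1/2)**4 = 1/16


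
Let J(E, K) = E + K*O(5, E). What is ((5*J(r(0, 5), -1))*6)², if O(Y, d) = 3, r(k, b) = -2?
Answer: 22500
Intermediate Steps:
J(E, K) = E + 3*K (J(E, K) = E + K*3 = E + 3*K)
((5*J(r(0, 5), -1))*6)² = ((5*(-2 + 3*(-1)))*6)² = ((5*(-2 - 3))*6)² = ((5*(-5))*6)² = (-25*6)² = (-150)² = 22500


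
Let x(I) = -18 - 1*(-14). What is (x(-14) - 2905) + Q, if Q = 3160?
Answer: 251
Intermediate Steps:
x(I) = -4 (x(I) = -18 + 14 = -4)
(x(-14) - 2905) + Q = (-4 - 2905) + 3160 = -2909 + 3160 = 251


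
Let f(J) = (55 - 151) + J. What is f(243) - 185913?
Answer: -185766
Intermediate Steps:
f(J) = -96 + J
f(243) - 185913 = (-96 + 243) - 185913 = 147 - 185913 = -185766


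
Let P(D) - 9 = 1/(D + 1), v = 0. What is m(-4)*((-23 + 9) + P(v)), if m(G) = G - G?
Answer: 0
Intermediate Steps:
P(D) = 9 + 1/(1 + D) (P(D) = 9 + 1/(D + 1) = 9 + 1/(1 + D))
m(G) = 0
m(-4)*((-23 + 9) + P(v)) = 0*((-23 + 9) + (10 + 9*0)/(1 + 0)) = 0*(-14 + (10 + 0)/1) = 0*(-14 + 1*10) = 0*(-14 + 10) = 0*(-4) = 0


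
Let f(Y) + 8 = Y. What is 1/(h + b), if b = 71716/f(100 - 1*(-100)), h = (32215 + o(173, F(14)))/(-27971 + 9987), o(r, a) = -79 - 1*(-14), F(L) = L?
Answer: 26976/10027873 ≈ 0.0026901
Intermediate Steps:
o(r, a) = -65 (o(r, a) = -79 + 14 = -65)
f(Y) = -8 + Y
h = -16075/8992 (h = (32215 - 65)/(-27971 + 9987) = 32150/(-17984) = 32150*(-1/17984) = -16075/8992 ≈ -1.7877)
b = 17929/48 (b = 71716/(-8 + (100 - 1*(-100))) = 71716/(-8 + (100 + 100)) = 71716/(-8 + 200) = 71716/192 = 71716*(1/192) = 17929/48 ≈ 373.52)
1/(h + b) = 1/(-16075/8992 + 17929/48) = 1/(10027873/26976) = 26976/10027873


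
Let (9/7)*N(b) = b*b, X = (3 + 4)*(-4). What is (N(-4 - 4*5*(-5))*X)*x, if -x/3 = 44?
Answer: 26492928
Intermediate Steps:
x = -132 (x = -3*44 = -132)
X = -28 (X = 7*(-4) = -28)
N(b) = 7*b**2/9 (N(b) = 7*(b*b)/9 = 7*b**2/9)
(N(-4 - 4*5*(-5))*X)*x = ((7*(-4 - 4*5*(-5))**2/9)*(-28))*(-132) = ((7*(-4 - 20*(-5))**2/9)*(-28))*(-132) = ((7*(-4 + 100)**2/9)*(-28))*(-132) = (((7/9)*96**2)*(-28))*(-132) = (((7/9)*9216)*(-28))*(-132) = (7168*(-28))*(-132) = -200704*(-132) = 26492928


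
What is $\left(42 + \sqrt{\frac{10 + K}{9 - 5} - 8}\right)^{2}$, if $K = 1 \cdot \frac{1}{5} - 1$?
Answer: $\frac{\left(420 + i \sqrt{570}\right)^{2}}{100} \approx 1758.3 + 200.55 i$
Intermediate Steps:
$K = - \frac{4}{5}$ ($K = 1 \cdot \frac{1}{5} - 1 = \frac{1}{5} - 1 = - \frac{4}{5} \approx -0.8$)
$\left(42 + \sqrt{\frac{10 + K}{9 - 5} - 8}\right)^{2} = \left(42 + \sqrt{\frac{10 - \frac{4}{5}}{9 - 5} - 8}\right)^{2} = \left(42 + \sqrt{\frac{46}{5 \cdot 4} - 8}\right)^{2} = \left(42 + \sqrt{\frac{46}{5} \cdot \frac{1}{4} - 8}\right)^{2} = \left(42 + \sqrt{\frac{23}{10} - 8}\right)^{2} = \left(42 + \sqrt{- \frac{57}{10}}\right)^{2} = \left(42 + \frac{i \sqrt{570}}{10}\right)^{2}$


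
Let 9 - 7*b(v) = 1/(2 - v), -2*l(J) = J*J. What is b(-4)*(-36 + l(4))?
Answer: -1166/21 ≈ -55.524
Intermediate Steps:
l(J) = -J²/2 (l(J) = -J*J/2 = -J²/2)
b(v) = 9/7 - 1/(7*(2 - v))
b(-4)*(-36 + l(4)) = ((-17 + 9*(-4))/(7*(-2 - 4)))*(-36 - ½*4²) = ((⅐)*(-17 - 36)/(-6))*(-36 - ½*16) = ((⅐)*(-⅙)*(-53))*(-36 - 8) = (53/42)*(-44) = -1166/21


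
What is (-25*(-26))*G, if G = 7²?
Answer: 31850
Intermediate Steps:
G = 49
(-25*(-26))*G = -25*(-26)*49 = 650*49 = 31850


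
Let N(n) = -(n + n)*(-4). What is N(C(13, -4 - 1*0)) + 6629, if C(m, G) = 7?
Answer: 6685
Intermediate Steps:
N(n) = 8*n (N(n) = -2*n*(-4) = 8*n)
N(C(13, -4 - 1*0)) + 6629 = 8*7 + 6629 = 56 + 6629 = 6685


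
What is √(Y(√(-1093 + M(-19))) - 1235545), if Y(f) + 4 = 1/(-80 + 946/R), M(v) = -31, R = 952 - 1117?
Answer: I*√2043346013294/1286 ≈ 1111.6*I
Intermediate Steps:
R = -165
Y(f) = -5159/1286 (Y(f) = -4 + 1/(-80 + 946/(-165)) = -4 + 1/(-80 + 946*(-1/165)) = -4 + 1/(-80 - 86/15) = -4 + 1/(-1286/15) = -4 - 15/1286 = -5159/1286)
√(Y(√(-1093 + M(-19))) - 1235545) = √(-5159/1286 - 1235545) = √(-1588916029/1286) = I*√2043346013294/1286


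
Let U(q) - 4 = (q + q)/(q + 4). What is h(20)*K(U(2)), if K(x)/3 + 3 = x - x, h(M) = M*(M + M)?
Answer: -7200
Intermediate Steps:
h(M) = 2*M² (h(M) = M*(2*M) = 2*M²)
U(q) = 4 + 2*q/(4 + q) (U(q) = 4 + (q + q)/(q + 4) = 4 + (2*q)/(4 + q) = 4 + 2*q/(4 + q))
K(x) = -9 (K(x) = -9 + 3*(x - x) = -9 + 3*0 = -9 + 0 = -9)
h(20)*K(U(2)) = (2*20²)*(-9) = (2*400)*(-9) = 800*(-9) = -7200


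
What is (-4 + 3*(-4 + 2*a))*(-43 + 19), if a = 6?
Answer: -480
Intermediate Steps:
(-4 + 3*(-4 + 2*a))*(-43 + 19) = (-4 + 3*(-4 + 2*6))*(-43 + 19) = (-4 + 3*(-4 + 12))*(-24) = (-4 + 3*8)*(-24) = (-4 + 24)*(-24) = 20*(-24) = -480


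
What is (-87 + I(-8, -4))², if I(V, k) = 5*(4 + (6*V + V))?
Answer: 120409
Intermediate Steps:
I(V, k) = 20 + 35*V (I(V, k) = 5*(4 + 7*V) = 20 + 35*V)
(-87 + I(-8, -4))² = (-87 + (20 + 35*(-8)))² = (-87 + (20 - 280))² = (-87 - 260)² = (-347)² = 120409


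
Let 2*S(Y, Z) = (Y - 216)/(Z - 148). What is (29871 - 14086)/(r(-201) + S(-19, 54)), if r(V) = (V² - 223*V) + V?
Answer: 63140/340097 ≈ 0.18565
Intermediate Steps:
S(Y, Z) = (-216 + Y)/(2*(-148 + Z)) (S(Y, Z) = ((Y - 216)/(Z - 148))/2 = ((-216 + Y)/(-148 + Z))/2 = (-216 + Y)/(2*(-148 + Z)))
r(V) = V² - 222*V
(29871 - 14086)/(r(-201) + S(-19, 54)) = (29871 - 14086)/(-201*(-222 - 201) + (-216 - 19)/(2*(-148 + 54))) = 15785/(-201*(-423) + (½)*(-235)/(-94)) = 15785/(85023 + (½)*(-1/94)*(-235)) = 15785/(85023 + 5/4) = 15785/(340097/4) = 15785*(4/340097) = 63140/340097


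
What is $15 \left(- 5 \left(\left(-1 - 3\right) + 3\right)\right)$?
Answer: $75$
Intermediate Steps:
$15 \left(- 5 \left(\left(-1 - 3\right) + 3\right)\right) = 15 \left(- 5 \left(-4 + 3\right)\right) = 15 \left(\left(-5\right) \left(-1\right)\right) = 15 \cdot 5 = 75$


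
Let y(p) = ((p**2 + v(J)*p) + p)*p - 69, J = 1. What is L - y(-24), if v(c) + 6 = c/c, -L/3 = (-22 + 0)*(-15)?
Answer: 15207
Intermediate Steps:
L = -990 (L = -3*(-22 + 0)*(-15) = -(-66)*(-15) = -3*330 = -990)
v(c) = -5 (v(c) = -6 + c/c = -6 + 1 = -5)
y(p) = -69 + p*(p**2 - 4*p) (y(p) = ((p**2 - 5*p) + p)*p - 69 = (p**2 - 4*p)*p - 69 = p*(p**2 - 4*p) - 69 = -69 + p*(p**2 - 4*p))
L - y(-24) = -990 - (-69 + (-24)**3 - 4*(-24)**2) = -990 - (-69 - 13824 - 4*576) = -990 - (-69 - 13824 - 2304) = -990 - 1*(-16197) = -990 + 16197 = 15207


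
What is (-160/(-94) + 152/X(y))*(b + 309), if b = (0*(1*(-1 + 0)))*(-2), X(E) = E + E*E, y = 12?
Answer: 505318/611 ≈ 827.03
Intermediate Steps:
X(E) = E + E²
b = 0 (b = (0*(1*(-1)))*(-2) = (0*(-1))*(-2) = 0*(-2) = 0)
(-160/(-94) + 152/X(y))*(b + 309) = (-160/(-94) + 152/((12*(1 + 12))))*(0 + 309) = (-160*(-1/94) + 152/((12*13)))*309 = (80/47 + 152/156)*309 = (80/47 + 152*(1/156))*309 = (80/47 + 38/39)*309 = (4906/1833)*309 = 505318/611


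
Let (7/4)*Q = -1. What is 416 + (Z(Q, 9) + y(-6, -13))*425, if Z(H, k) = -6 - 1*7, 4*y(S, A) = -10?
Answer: -12343/2 ≈ -6171.5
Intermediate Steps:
Q = -4/7 (Q = (4/7)*(-1) = -4/7 ≈ -0.57143)
y(S, A) = -5/2 (y(S, A) = (¼)*(-10) = -5/2)
Z(H, k) = -13 (Z(H, k) = -6 - 7 = -13)
416 + (Z(Q, 9) + y(-6, -13))*425 = 416 + (-13 - 5/2)*425 = 416 - 31/2*425 = 416 - 13175/2 = -12343/2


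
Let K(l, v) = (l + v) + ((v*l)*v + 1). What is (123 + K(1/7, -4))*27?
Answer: 23139/7 ≈ 3305.6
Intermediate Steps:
K(l, v) = 1 + l + v + l*v² (K(l, v) = (l + v) + ((l*v)*v + 1) = (l + v) + (l*v² + 1) = (l + v) + (1 + l*v²) = 1 + l + v + l*v²)
(123 + K(1/7, -4))*27 = (123 + (1 + 1/7 - 4 + (-4)²/7))*27 = (123 + (1 + ⅐ - 4 + (⅐)*16))*27 = (123 + (1 + ⅐ - 4 + 16/7))*27 = (123 - 4/7)*27 = (857/7)*27 = 23139/7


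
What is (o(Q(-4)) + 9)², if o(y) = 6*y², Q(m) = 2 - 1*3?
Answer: 225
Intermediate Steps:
Q(m) = -1 (Q(m) = 2 - 3 = -1)
(o(Q(-4)) + 9)² = (6*(-1)² + 9)² = (6*1 + 9)² = (6 + 9)² = 15² = 225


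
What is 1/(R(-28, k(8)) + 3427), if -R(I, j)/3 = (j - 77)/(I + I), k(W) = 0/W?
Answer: 8/27383 ≈ 0.00029215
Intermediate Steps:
k(W) = 0
R(I, j) = -3*(-77 + j)/(2*I) (R(I, j) = -3*(j - 77)/(I + I) = -3*(-77 + j)/(2*I))
1/(R(-28, k(8)) + 3427) = 1/((3/2)*(77 - 1*0)/(-28) + 3427) = 1/((3/2)*(-1/28)*(77 + 0) + 3427) = 1/((3/2)*(-1/28)*77 + 3427) = 1/(-33/8 + 3427) = 1/(27383/8) = 8/27383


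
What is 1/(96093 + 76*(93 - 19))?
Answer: 1/101717 ≈ 9.8312e-6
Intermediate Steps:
1/(96093 + 76*(93 - 19)) = 1/(96093 + 76*74) = 1/(96093 + 5624) = 1/101717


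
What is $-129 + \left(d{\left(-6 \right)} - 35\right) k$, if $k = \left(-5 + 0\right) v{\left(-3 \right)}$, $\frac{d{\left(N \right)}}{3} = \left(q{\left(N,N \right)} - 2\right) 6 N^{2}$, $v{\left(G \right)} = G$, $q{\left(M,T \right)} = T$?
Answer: $-78414$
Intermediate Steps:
$d{\left(N \right)} = 3 N^{2} \left(-12 + 6 N\right)$ ($d{\left(N \right)} = 3 \left(N - 2\right) 6 N^{2} = 3 \left(-2 + N\right) 6 N^{2} = 3 \left(-12 + 6 N\right) N^{2} = 3 N^{2} \left(-12 + 6 N\right)$)
$k = 15$ ($k = \left(-5 + 0\right) \left(-3\right) = \left(-5\right) \left(-3\right) = 15$)
$-129 + \left(d{\left(-6 \right)} - 35\right) k = -129 + \left(18 \left(-6\right)^{2} \left(-2 - 6\right) - 35\right) 15 = -129 + \left(18 \cdot 36 \left(-8\right) - 35\right) 15 = -129 + \left(-5184 - 35\right) 15 = -129 - 78285 = -78414$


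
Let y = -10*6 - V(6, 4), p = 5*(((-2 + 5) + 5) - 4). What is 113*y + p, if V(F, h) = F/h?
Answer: -13859/2 ≈ -6929.5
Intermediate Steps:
p = 20 (p = 5*((3 + 5) - 4) = 5*(8 - 4) = 5*4 = 20)
y = -123/2 (y = -10*6 - 6/4 = -60 - 6/4 = -60 - 1*3/2 = -60 - 3/2 = -123/2 ≈ -61.500)
113*y + p = 113*(-123/2) + 20 = -13899/2 + 20 = -13859/2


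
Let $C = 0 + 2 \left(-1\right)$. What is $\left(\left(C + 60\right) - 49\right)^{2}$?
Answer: $81$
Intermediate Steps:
$C = -2$ ($C = 0 - 2 = -2$)
$\left(\left(C + 60\right) - 49\right)^{2} = \left(\left(-2 + 60\right) - 49\right)^{2} = \left(58 - 49\right)^{2} = 9^{2} = 81$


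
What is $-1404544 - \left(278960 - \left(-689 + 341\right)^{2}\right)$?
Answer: $-1562400$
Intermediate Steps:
$-1404544 - \left(278960 - \left(-689 + 341\right)^{2}\right) = -1404544 - \left(278960 - \left(-348\right)^{2}\right) = -1404544 - \left(278960 - 121104\right) = -1404544 - 157856 = -1562400$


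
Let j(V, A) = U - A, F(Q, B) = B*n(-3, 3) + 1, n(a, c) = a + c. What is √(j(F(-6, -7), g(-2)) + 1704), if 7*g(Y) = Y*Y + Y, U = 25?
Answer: √84707/7 ≈ 41.578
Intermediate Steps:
g(Y) = Y/7 + Y²/7 (g(Y) = (Y*Y + Y)/7 = (Y² + Y)/7 = (Y + Y²)/7 = Y/7 + Y²/7)
F(Q, B) = 1 (F(Q, B) = B*(-3 + 3) + 1 = B*0 + 1 = 0 + 1 = 1)
j(V, A) = 25 - A
√(j(F(-6, -7), g(-2)) + 1704) = √((25 - (-2)*(1 - 2)/7) + 1704) = √((25 - (-2)*(-1)/7) + 1704) = √((25 - 1*2/7) + 1704) = √((25 - 2/7) + 1704) = √(173/7 + 1704) = √(12101/7) = √84707/7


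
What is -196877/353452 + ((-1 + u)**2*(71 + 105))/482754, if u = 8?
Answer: -45997494605/85315183404 ≈ -0.53915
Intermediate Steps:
-196877/353452 + ((-1 + u)**2*(71 + 105))/482754 = -196877/353452 + ((-1 + 8)**2*(71 + 105))/482754 = -196877*1/353452 + (7**2*176)*(1/482754) = -196877/353452 + (49*176)*(1/482754) = -196877/353452 + 8624*(1/482754) = -196877/353452 + 4312/241377 = -45997494605/85315183404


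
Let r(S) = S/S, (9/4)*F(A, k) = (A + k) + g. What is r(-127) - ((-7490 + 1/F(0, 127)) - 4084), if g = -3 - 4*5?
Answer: 4815191/416 ≈ 11575.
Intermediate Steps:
g = -23 (g = -3 - 20 = -23)
F(A, k) = -92/9 + 4*A/9 + 4*k/9 (F(A, k) = 4*((A + k) - 23)/9 = 4*(-23 + A + k)/9 = -92/9 + 4*A/9 + 4*k/9)
r(S) = 1
r(-127) - ((-7490 + 1/F(0, 127)) - 4084) = 1 - ((-7490 + 1/(-92/9 + (4/9)*0 + (4/9)*127)) - 4084) = 1 - ((-7490 + 1/(-92/9 + 0 + 508/9)) - 4084) = 1 - ((-7490 + 1/(416/9)) - 4084) = 1 - ((-7490 + 9/416) - 4084) = 1 - (-3115831/416 - 4084) = 1 - 1*(-4814775/416) = 1 + 4814775/416 = 4815191/416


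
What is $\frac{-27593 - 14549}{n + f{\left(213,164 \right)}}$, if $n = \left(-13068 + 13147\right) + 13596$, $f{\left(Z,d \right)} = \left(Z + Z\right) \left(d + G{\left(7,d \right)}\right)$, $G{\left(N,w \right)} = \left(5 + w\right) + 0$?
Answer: $- \frac{42142}{155533} \approx -0.27095$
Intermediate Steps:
$G{\left(N,w \right)} = 5 + w$
$f{\left(Z,d \right)} = 2 Z \left(5 + 2 d\right)$ ($f{\left(Z,d \right)} = \left(Z + Z\right) \left(d + \left(5 + d\right)\right) = 2 Z \left(5 + 2 d\right)$)
$n = 13675$ ($n = 79 + 13596 = 13675$)
$\frac{-27593 - 14549}{n + f{\left(213,164 \right)}} = \frac{-27593 - 14549}{13675 + 2 \cdot 213 \left(5 + 2 \cdot 164\right)} = - \frac{42142}{13675 + 2 \cdot 213 \left(5 + 328\right)} = - \frac{42142}{13675 + 2 \cdot 213 \cdot 333} = - \frac{42142}{13675 + 141858} = - \frac{42142}{155533}$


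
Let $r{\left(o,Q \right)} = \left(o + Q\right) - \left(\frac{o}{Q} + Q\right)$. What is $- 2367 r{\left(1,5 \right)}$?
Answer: $- \frac{9468}{5} \approx -1893.6$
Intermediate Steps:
$r{\left(o,Q \right)} = o - \frac{o}{Q}$ ($r{\left(o,Q \right)} = \left(Q + o\right) - \left(\frac{o}{Q} + Q\right) = \left(Q + o\right) - \left(Q + \frac{o}{Q}\right) = o - \frac{o}{Q}$)
$- 2367 r{\left(1,5 \right)} = - 2367 \left(1 - 1 \cdot \frac{1}{5}\right) = - 2367 \left(1 - \frac{1}{5}\right) = \left(-2367\right) \frac{4}{5} = - \frac{9468}{5}$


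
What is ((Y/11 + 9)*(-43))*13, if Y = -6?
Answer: -51987/11 ≈ -4726.1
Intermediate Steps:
((Y/11 + 9)*(-43))*13 = ((-6/11 + 9)*(-43))*13 = ((93/11)*(-43))*13 = -3999/11*13 = -51987/11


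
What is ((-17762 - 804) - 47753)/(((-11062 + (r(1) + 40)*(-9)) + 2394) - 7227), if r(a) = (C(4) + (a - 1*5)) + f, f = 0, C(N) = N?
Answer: 66319/16255 ≈ 4.0799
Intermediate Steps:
r(a) = -1 + a (r(a) = (4 + (a - 1*5)) + 0 = (4 + (a - 5)) + 0 = (4 + (-5 + a)) + 0 = (-1 + a) + 0 = -1 + a)
((-17762 - 804) - 47753)/(((-11062 + (r(1) + 40)*(-9)) + 2394) - 7227) = ((-17762 - 804) - 47753)/(((-11062 + ((-1 + 1) + 40)*(-9)) + 2394) - 7227) = (-18566 - 47753)/(((-11062 + (0 + 40)*(-9)) + 2394) - 7227) = -66319/(((-11062 + 40*(-9)) + 2394) - 7227) = -66319/(((-11062 - 360) + 2394) - 7227) = -66319/((-11422 + 2394) - 7227) = -66319/(-9028 - 7227) = -66319/(-16255) = -66319*(-1/16255) = 66319/16255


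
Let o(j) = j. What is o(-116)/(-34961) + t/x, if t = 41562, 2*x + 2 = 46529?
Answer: 970498432/542210149 ≈ 1.7899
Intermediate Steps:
x = 46527/2 (x = -1 + (½)*46529 = -1 + 46529/2 = 46527/2 ≈ 23264.)
o(-116)/(-34961) + t/x = -116/(-34961) + 41562/(46527/2) = -116*(-1/34961) + 41562*(2/46527) = 116/34961 + 27708/15509 = 970498432/542210149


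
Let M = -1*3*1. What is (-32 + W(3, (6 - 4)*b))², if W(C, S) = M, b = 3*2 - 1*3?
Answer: 1225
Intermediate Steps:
b = 3 (b = 6 - 3 = 3)
M = -3 (M = -3*1 = -3)
W(C, S) = -3
(-32 + W(3, (6 - 4)*b))² = (-32 - 3)² = (-35)² = 1225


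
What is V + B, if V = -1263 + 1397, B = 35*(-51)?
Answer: -1651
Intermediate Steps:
B = -1785
V = 134
V + B = 134 - 1785 = -1651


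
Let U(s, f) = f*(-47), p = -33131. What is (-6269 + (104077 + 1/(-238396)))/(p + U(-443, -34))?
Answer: -23317035967/7517341068 ≈ -3.1018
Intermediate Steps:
U(s, f) = -47*f
(-6269 + (104077 + 1/(-238396)))/(p + U(-443, -34)) = (-6269 + (104077 + 1/(-238396)))/(-33131 - 47*(-34)) = (-6269 + (104077 - 1/238396))/(-33131 + 1598) = (-6269 + 24811540491/238396)/(-31533) = (23317035967/238396)*(-1/31533) = -23317035967/7517341068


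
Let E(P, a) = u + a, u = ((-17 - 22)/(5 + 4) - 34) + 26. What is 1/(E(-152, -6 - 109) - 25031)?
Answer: -3/75475 ≈ -3.9748e-5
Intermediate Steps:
u = -37/3 (u = (-39/9 - 34) + 26 = (-39*1/9 - 34) + 26 = (-13/3 - 34) + 26 = -115/3 + 26 = -37/3 ≈ -12.333)
E(P, a) = -37/3 + a
1/(E(-152, -6 - 109) - 25031) = 1/((-37/3 + (-6 - 109)) - 25031) = 1/((-37/3 - 115) - 25031) = 1/(-382/3 - 25031) = 1/(-75475/3) = -3/75475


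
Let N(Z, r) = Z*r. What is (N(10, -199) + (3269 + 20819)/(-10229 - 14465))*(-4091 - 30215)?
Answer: 843329783644/12347 ≈ 6.8302e+7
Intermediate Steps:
(N(10, -199) + (3269 + 20819)/(-10229 - 14465))*(-4091 - 30215) = (10*(-199) + (3269 + 20819)/(-10229 - 14465))*(-4091 - 30215) = (-1990 + 24088/(-24694))*(-34306) = (-1990 + 24088*(-1/24694))*(-34306) = (-1990 - 12044/12347)*(-34306) = -24582574/12347*(-34306) = 843329783644/12347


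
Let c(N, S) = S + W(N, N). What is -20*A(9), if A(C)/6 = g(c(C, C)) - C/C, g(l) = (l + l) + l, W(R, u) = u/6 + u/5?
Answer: -4308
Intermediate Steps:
W(R, u) = 11*u/30 (W(R, u) = u*(1/6) + u*(1/5) = u/6 + u/5 = 11*u/30)
c(N, S) = S + 11*N/30
g(l) = 3*l (g(l) = 2*l + l = 3*l)
A(C) = -6 + 123*C/5 (A(C) = 6*(3*(C + 11*C/30) - C/C) = 6*(3*(41*C/30) - 1*1) = 6*(41*C/10 - 1) = 6*(-1 + 41*C/10) = -6 + 123*C/5)
-20*A(9) = -20*(-6 + (123/5)*9) = -20*(-6 + 1107/5) = -20*1077/5 = -4308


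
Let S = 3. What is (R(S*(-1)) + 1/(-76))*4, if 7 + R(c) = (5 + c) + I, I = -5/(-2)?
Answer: -191/19 ≈ -10.053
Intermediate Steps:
I = 5/2 (I = -5*(-½) = 5/2 ≈ 2.5000)
R(c) = ½ + c (R(c) = -7 + ((5 + c) + 5/2) = -7 + (15/2 + c) = ½ + c)
(R(S*(-1)) + 1/(-76))*4 = ((½ + 3*(-1)) + 1/(-76))*4 = ((½ - 3) - 1/76)*4 = (-5/2 - 1/76)*4 = -191/76*4 = -191/19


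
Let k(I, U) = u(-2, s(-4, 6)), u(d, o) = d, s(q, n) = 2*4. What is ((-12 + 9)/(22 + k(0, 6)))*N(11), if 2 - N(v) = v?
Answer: 27/20 ≈ 1.3500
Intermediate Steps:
s(q, n) = 8
k(I, U) = -2
N(v) = 2 - v
((-12 + 9)/(22 + k(0, 6)))*N(11) = ((-12 + 9)/(22 - 2))*(2 - 1*11) = (-3/20)*(2 - 11) = -3*1/20*(-9) = -3/20*(-9) = 27/20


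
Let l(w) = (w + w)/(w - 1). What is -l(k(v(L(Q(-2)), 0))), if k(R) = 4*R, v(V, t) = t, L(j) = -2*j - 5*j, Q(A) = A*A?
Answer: 0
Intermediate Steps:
Q(A) = A²
L(j) = -7*j
l(w) = 2*w/(-1 + w) (l(w) = (2*w)/(-1 + w) = 2*w/(-1 + w))
-l(k(v(L(Q(-2)), 0))) = -2*4*0/(-1 + 4*0) = -2*0/(-1 + 0) = -2*0/(-1) = -2*0*(-1) = -1*0 = 0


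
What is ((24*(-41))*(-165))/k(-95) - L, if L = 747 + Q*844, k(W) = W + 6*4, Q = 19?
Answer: -1353953/71 ≈ -19070.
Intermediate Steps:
k(W) = 24 + W (k(W) = W + 24 = 24 + W)
L = 16783 (L = 747 + 19*844 = 747 + 16036 = 16783)
((24*(-41))*(-165))/k(-95) - L = ((24*(-41))*(-165))/(24 - 95) - 1*16783 = -984*(-165)/(-71) - 16783 = 162360*(-1/71) - 16783 = -162360/71 - 16783 = -1353953/71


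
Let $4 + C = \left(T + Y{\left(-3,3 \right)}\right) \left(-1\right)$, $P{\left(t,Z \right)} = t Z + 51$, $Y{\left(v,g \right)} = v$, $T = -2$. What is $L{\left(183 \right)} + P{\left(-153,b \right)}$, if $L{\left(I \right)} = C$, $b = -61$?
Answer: $9385$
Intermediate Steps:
$P{\left(t,Z \right)} = 51 + Z t$ ($P{\left(t,Z \right)} = Z t + 51 = 51 + Z t$)
$C = 1$ ($C = -4 + \left(-2 - 3\right) \left(-1\right) = -4 - -5 = -4 + 5 = 1$)
$L{\left(I \right)} = 1$
$L{\left(183 \right)} + P{\left(-153,b \right)} = 1 + \left(51 - -9333\right) = 1 + \left(51 + 9333\right) = 1 + 9384 = 9385$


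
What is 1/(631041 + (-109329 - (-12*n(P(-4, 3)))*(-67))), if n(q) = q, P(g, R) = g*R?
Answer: 1/531360 ≈ 1.8820e-6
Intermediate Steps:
P(g, R) = R*g
1/(631041 + (-109329 - (-12*n(P(-4, 3)))*(-67))) = 1/(631041 + (-109329 - (-36*(-4))*(-67))) = 1/(631041 + (-109329 - (-12*(-12))*(-67))) = 1/(631041 + (-109329 - 144*(-67))) = 1/(631041 + (-109329 - 1*(-9648))) = 1/(631041 + (-109329 + 9648)) = 1/(631041 - 99681) = 1/531360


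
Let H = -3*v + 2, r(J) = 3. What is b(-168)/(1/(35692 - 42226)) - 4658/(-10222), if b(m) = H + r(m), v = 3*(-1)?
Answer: -467531507/5111 ≈ -91476.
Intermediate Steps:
v = -3
H = 11 (H = -3*(-3) + 2 = 9 + 2 = 11)
b(m) = 14 (b(m) = 11 + 3 = 14)
b(-168)/(1/(35692 - 42226)) - 4658/(-10222) = 14/(1/(35692 - 42226)) - 4658/(-10222) = 14/(1/(-6534)) - 4658*(-1/10222) = 14/(-1/6534) + 2329/5111 = 14*(-6534) + 2329/5111 = -91476 + 2329/5111 = -467531507/5111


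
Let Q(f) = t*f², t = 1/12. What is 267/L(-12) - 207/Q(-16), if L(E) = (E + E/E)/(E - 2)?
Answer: 232401/704 ≈ 330.12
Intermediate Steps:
t = 1/12 ≈ 0.083333
Q(f) = f²/12
L(E) = (1 + E)/(-2 + E) (L(E) = (E + 1)/(-2 + E) = (1 + E)/(-2 + E))
267/L(-12) - 207/Q(-16) = 267/(((1 - 12)/(-2 - 12))) - 207/((1/12)*(-16)²) = 267/((-11/(-14))) - 207/((1/12)*256) = 267/((-1/14*(-11))) - 207/64/3 = 267/(11/14) - 207*3/64 = 267*(14/11) - 621/64 = 3738/11 - 621/64 = 232401/704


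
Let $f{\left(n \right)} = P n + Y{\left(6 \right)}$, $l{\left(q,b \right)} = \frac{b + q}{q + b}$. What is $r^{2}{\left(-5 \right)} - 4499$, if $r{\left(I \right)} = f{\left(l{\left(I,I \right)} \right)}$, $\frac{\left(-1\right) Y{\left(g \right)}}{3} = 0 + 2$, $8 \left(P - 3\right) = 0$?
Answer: $-4490$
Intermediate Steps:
$P = 3$ ($P = 3 + \frac{1}{8} \cdot 0 = 3 + 0 = 3$)
$l{\left(q,b \right)} = 1$ ($l{\left(q,b \right)} = \frac{b + q}{b + q} = 1$)
$Y{\left(g \right)} = -6$ ($Y{\left(g \right)} = - 3 \left(0 + 2\right) = \left(-3\right) 2 = -6$)
$f{\left(n \right)} = -6 + 3 n$ ($f{\left(n \right)} = 3 n - 6 = -6 + 3 n$)
$r{\left(I \right)} = -3$ ($r{\left(I \right)} = -6 + 3 \cdot 1 = -6 + 3 = -3$)
$r^{2}{\left(-5 \right)} - 4499 = \left(-3\right)^{2} - 4499 = 9 - 4499 = -4490$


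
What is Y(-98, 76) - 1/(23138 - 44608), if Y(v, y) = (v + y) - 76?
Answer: -2104059/21470 ≈ -98.000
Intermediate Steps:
Y(v, y) = -76 + v + y
Y(-98, 76) - 1/(23138 - 44608) = (-76 - 98 + 76) - 1/(23138 - 44608) = -98 - 1/(-21470) = -98 - 1*(-1/21470) = -98 + 1/21470 = -2104059/21470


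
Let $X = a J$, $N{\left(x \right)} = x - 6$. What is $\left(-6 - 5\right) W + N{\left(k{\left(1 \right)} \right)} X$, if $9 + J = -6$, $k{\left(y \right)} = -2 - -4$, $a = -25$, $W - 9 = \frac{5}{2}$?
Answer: $- \frac{3253}{2} \approx -1626.5$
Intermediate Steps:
$W = \frac{23}{2}$ ($W = 9 + \frac{5}{2} = \frac{23}{2} \approx 11.5$)
$k{\left(y \right)} = 2$ ($k{\left(y \right)} = -2 + 4 = 2$)
$J = -15$ ($J = -9 - 6 = -15$)
$N{\left(x \right)} = -6 + x$
$X = 375$ ($X = \left(-25\right) \left(-15\right) = 375$)
$\left(-6 - 5\right) W + N{\left(k{\left(1 \right)} \right)} X = \left(-6 - 5\right) \frac{23}{2} + \left(-6 + 2\right) 375 = \left(-11\right) \frac{23}{2} - 1500 = - \frac{253}{2} - 1500 = - \frac{3253}{2}$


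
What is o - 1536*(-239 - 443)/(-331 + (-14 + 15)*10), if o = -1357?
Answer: -494383/107 ≈ -4620.4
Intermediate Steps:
o - 1536*(-239 - 443)/(-331 + (-14 + 15)*10) = -1357 - 1536*(-239 - 443)/(-331 + (-14 + 15)*10) = -1357 - (-1047552)/(-331 + 1*10) = -1357 - (-1047552)/(-331 + 10) = -1357 - (-1047552)/(-321) = -1357 - (-1047552)*(-1)/321 = -1357 - 1536*682/321 = -1357 - 349184/107 = -494383/107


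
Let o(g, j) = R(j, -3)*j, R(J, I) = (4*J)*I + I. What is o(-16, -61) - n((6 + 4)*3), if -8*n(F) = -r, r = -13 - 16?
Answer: -355723/8 ≈ -44465.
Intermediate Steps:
R(J, I) = I + 4*I*J (R(J, I) = 4*I*J + I = I + 4*I*J)
o(g, j) = j*(-3 - 12*j) (o(g, j) = (-3*(1 + 4*j))*j = (-3 - 12*j)*j = j*(-3 - 12*j))
r = -29
n(F) = -29/8 (n(F) = -(-1)*(-29)/8 = -⅛*29 = -29/8)
o(-16, -61) - n((6 + 4)*3) = 3*(-61)*(-1 - 4*(-61)) - 1*(-29/8) = 3*(-61)*(-1 + 244) + 29/8 = 3*(-61)*243 + 29/8 = -44469 + 29/8 = -355723/8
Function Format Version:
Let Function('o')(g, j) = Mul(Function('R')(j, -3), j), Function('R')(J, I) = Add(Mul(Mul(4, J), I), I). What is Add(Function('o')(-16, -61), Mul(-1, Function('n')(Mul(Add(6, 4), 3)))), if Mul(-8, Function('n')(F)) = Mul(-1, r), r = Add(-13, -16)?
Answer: Rational(-355723, 8) ≈ -44465.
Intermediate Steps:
Function('R')(J, I) = Add(I, Mul(4, I, J)) (Function('R')(J, I) = Add(Mul(4, I, J), I) = Add(I, Mul(4, I, J)))
Function('o')(g, j) = Mul(j, Add(-3, Mul(-12, j))) (Function('o')(g, j) = Mul(Mul(-3, Add(1, Mul(4, j))), j) = Mul(Add(-3, Mul(-12, j)), j) = Mul(j, Add(-3, Mul(-12, j))))
r = -29
Function('n')(F) = Rational(-29, 8) (Function('n')(F) = Mul(Rational(-1, 8), Mul(-1, -29)) = Mul(Rational(-1, 8), 29) = Rational(-29, 8))
Add(Function('o')(-16, -61), Mul(-1, Function('n')(Mul(Add(6, 4), 3)))) = Add(Mul(3, -61, Add(-1, Mul(-4, -61))), Mul(-1, Rational(-29, 8))) = Add(Mul(3, -61, Add(-1, 244)), Rational(29, 8)) = Add(Mul(3, -61, 243), Rational(29, 8)) = Add(-44469, Rational(29, 8)) = Rational(-355723, 8)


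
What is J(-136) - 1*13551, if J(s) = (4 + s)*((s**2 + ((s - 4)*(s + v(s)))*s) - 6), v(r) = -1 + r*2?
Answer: 1025477289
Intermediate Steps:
v(r) = -1 + 2*r
J(s) = (4 + s)*(-6 + s**2 + s*(-1 + 3*s)*(-4 + s)) (J(s) = (4 + s)*((s**2 + ((s - 4)*(s + (-1 + 2*s)))*s) - 6) = (4 + s)*((s**2 + ((-4 + s)*(-1 + 3*s))*s) - 6) = (4 + s)*((s**2 + ((-1 + 3*s)*(-4 + s))*s) - 6) = (4 + s)*((s**2 + s*(-1 + 3*s)*(-4 + s)) - 6) = (4 + s)*(-6 + s**2 + s*(-1 + 3*s)*(-4 + s)))
J(-136) - 1*13551 = (-24 - 44*(-136)**2 + 3*(-136)**4 + 10*(-136)) - 1*13551 = (-24 - 44*18496 + 3*342102016 - 1360) - 13551 = (-24 - 813824 + 1026306048 - 1360) - 13551 = 1025490840 - 13551 = 1025477289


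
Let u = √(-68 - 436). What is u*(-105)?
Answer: -630*I*√14 ≈ -2357.2*I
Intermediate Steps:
u = 6*I*√14 (u = √(-504) = 6*I*√14 ≈ 22.45*I)
u*(-105) = (6*I*√14)*(-105) = -630*I*√14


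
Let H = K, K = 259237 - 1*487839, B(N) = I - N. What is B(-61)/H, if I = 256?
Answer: -317/228602 ≈ -0.0013867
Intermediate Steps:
B(N) = 256 - N
K = -228602 (K = 259237 - 487839 = -228602)
H = -228602
B(-61)/H = (256 - 1*(-61))/(-228602) = (256 + 61)*(-1/228602) = 317*(-1/228602) = -317/228602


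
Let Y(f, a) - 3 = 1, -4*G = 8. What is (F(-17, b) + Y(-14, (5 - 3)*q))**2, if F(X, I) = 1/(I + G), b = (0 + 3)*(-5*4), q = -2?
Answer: 61009/3844 ≈ 15.871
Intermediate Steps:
G = -2 (G = -1/4*8 = -2)
Y(f, a) = 4 (Y(f, a) = 3 + 1 = 4)
b = -60 (b = 3*(-20) = -60)
F(X, I) = 1/(-2 + I) (F(X, I) = 1/(I - 2) = 1/(-2 + I))
(F(-17, b) + Y(-14, (5 - 3)*q))**2 = (1/(-2 - 60) + 4)**2 = (1/(-62) + 4)**2 = (-1/62 + 4)**2 = (247/62)**2 = 61009/3844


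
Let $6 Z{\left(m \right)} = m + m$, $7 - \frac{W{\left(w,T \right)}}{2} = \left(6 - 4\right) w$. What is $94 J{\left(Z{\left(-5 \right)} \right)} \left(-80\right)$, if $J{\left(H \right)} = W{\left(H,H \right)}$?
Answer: $- \frac{466240}{3} \approx -1.5541 \cdot 10^{5}$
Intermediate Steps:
$W{\left(w,T \right)} = 14 - 4 w$ ($W{\left(w,T \right)} = 14 - 2 \left(6 - 4\right) w = 14 - 2 \cdot 2 w = 14 - 4 w$)
$Z{\left(m \right)} = \frac{m}{3}$ ($Z{\left(m \right)} = \frac{m + m}{6} = \frac{2 m}{6} = \frac{m}{3}$)
$J{\left(H \right)} = 14 - 4 H$
$94 J{\left(Z{\left(-5 \right)} \right)} \left(-80\right) = 94 \left(14 - 4 \cdot \frac{1}{3} \left(-5\right)\right) \left(-80\right) = 94 \left(14 - - \frac{20}{3}\right) \left(-80\right) = 94 \left(14 + \frac{20}{3}\right) \left(-80\right) = 94 \cdot \frac{62}{3} \left(-80\right) = \frac{5828}{3} \left(-80\right) = - \frac{466240}{3}$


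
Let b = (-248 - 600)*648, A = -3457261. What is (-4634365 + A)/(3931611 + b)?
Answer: -8091626/3382107 ≈ -2.3925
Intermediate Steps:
b = -549504 (b = -848*648 = -549504)
(-4634365 + A)/(3931611 + b) = (-4634365 - 3457261)/(3931611 - 549504) = -8091626/3382107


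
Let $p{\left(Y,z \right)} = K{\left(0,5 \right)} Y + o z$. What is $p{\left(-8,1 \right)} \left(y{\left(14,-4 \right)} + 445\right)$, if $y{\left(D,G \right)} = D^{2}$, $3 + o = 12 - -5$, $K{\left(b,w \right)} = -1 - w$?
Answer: $39742$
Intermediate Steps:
$o = 14$ ($o = -3 + \left(12 - -5\right) = -3 + \left(12 + 5\right) = -3 + 17 = 14$)
$p{\left(Y,z \right)} = - 6 Y + 14 z$ ($p{\left(Y,z \right)} = \left(-1 - 5\right) Y + 14 z = - 6 Y + 14 z$)
$p{\left(-8,1 \right)} \left(y{\left(14,-4 \right)} + 445\right) = \left(\left(-6\right) \left(-8\right) + 14 \cdot 1\right) \left(14^{2} + 445\right) = \left(48 + 14\right) \left(196 + 445\right) = 62 \cdot 641 = 39742$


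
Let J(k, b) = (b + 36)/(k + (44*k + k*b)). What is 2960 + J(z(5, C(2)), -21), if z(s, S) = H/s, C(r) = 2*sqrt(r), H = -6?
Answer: 142055/48 ≈ 2959.5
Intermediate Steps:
z(s, S) = -6/s
J(k, b) = (36 + b)/(45*k + b*k) (J(k, b) = (36 + b)/(k + (44*k + b*k)) = (36 + b)/(45*k + b*k))
2960 + J(z(5, C(2)), -21) = 2960 + (36 - 21)/(((-6/5))*(45 - 21)) = 2960 + 15/(-6*1/5*24) = 2960 + (1/24)*15/(-6/5) = 2960 - 5/6*1/24*15 = 2960 - 25/48 = 142055/48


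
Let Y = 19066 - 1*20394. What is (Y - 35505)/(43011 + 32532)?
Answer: -36833/75543 ≈ -0.48758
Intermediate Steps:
Y = -1328 (Y = 19066 - 20394 = -1328)
(Y - 35505)/(43011 + 32532) = (-1328 - 35505)/(43011 + 32532) = -36833/75543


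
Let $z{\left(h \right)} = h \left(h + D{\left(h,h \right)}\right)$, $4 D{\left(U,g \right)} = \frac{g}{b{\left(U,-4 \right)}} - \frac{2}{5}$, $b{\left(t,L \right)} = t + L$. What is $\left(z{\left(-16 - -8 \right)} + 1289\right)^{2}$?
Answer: $\frac{411562369}{225} \approx 1.8292 \cdot 10^{6}$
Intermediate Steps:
$b{\left(t,L \right)} = L + t$
$D{\left(U,g \right)} = - \frac{1}{10} + \frac{g}{4 \left(-4 + U\right)}$ ($D{\left(U,g \right)} = \frac{\frac{g}{-4 + U} - \frac{2}{5}}{4} = \frac{- \frac{2}{5} + \frac{g}{-4 + U}}{4} = - \frac{1}{10} + \frac{g}{4 \left(-4 + U\right)}$)
$z{\left(h \right)} = h \left(h + \frac{8 + 3 h}{20 \left(-4 + h\right)}\right)$ ($z{\left(h \right)} = h \left(h + \frac{8 - 2 h + 5 h}{20 \left(-4 + h\right)}\right) = h \left(h + \frac{8 + 3 h}{20 \left(-4 + h\right)}\right)$)
$\left(z{\left(-16 - -8 \right)} + 1289\right)^{2} = \left(\frac{\left(-16 - -8\right) \left(8 - 77 \left(-16 - -8\right) + 20 \left(-16 - -8\right)^{2}\right)}{20 \left(-4 - 8\right)} + 1289\right)^{2} = \left(\frac{\left(-16 + 8\right) \left(8 - 77 \left(-16 + 8\right) + 20 \left(-16 + 8\right)^{2}\right)}{20 \left(-4 + \left(-16 + 8\right)\right)} + 1289\right)^{2} = \left(\frac{1}{20} \left(-8\right) \frac{1}{-4 - 8} \left(8 - -616 + 20 \left(-8\right)^{2}\right) + 1289\right)^{2} = \left(\frac{1}{20} \left(-8\right) \frac{1}{-12} \left(8 + 616 + 20 \cdot 64\right) + 1289\right)^{2} = \left(\frac{1}{20} \left(-8\right) \left(- \frac{1}{12}\right) \left(8 + 616 + 1280\right) + 1289\right)^{2} = \left(\frac{1}{20} \left(-8\right) \left(- \frac{1}{12}\right) 1904 + 1289\right)^{2} = \left(\frac{952}{15} + 1289\right)^{2} = \left(\frac{20287}{15}\right)^{2} = \frac{411562369}{225}$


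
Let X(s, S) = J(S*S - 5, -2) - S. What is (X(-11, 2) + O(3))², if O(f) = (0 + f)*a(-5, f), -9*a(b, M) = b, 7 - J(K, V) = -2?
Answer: 676/9 ≈ 75.111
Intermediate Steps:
J(K, V) = 9 (J(K, V) = 7 - 1*(-2) = 7 + 2 = 9)
X(s, S) = 9 - S
a(b, M) = -b/9
O(f) = 5*f/9 (O(f) = (0 + f)*(-⅑*(-5)) = f*(5/9) = 5*f/9)
(X(-11, 2) + O(3))² = ((9 - 1*2) + (5/9)*3)² = ((9 - 2) + 5/3)² = (7 + 5/3)² = (26/3)² = 676/9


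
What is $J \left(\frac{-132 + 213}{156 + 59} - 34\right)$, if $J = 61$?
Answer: $- \frac{440969}{215} \approx -2051.0$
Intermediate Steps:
$J \left(\frac{-132 + 213}{156 + 59} - 34\right) = 61 \left(\frac{-132 + 213}{156 + 59} - 34\right) = 61 \left(\frac{81}{215} - 34\right) = 61 \left(- \frac{7229}{215}\right) = - \frac{440969}{215}$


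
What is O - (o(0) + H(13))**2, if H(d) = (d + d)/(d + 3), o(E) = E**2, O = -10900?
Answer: -697769/64 ≈ -10903.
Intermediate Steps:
H(d) = 2*d/(3 + d) (H(d) = (2*d)/(3 + d) = 2*d/(3 + d))
O - (o(0) + H(13))**2 = -10900 - (0**2 + 2*13/(3 + 13))**2 = -10900 - (0 + 2*13/16)**2 = -10900 - (0 + 2*13*(1/16))**2 = -10900 - (0 + 13/8)**2 = -10900 - (13/8)**2 = -10900 - 1*169/64 = -10900 - 169/64 = -697769/64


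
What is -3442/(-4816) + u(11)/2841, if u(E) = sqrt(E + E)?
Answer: 1721/2408 + sqrt(22)/2841 ≈ 0.71635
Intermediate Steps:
u(E) = sqrt(2)*sqrt(E) (u(E) = sqrt(2*E) = sqrt(2)*sqrt(E))
-3442/(-4816) + u(11)/2841 = -3442/(-4816) + (sqrt(2)*sqrt(11))/2841 = -3442*(-1/4816) + sqrt(22)*(1/2841) = 1721/2408 + sqrt(22)/2841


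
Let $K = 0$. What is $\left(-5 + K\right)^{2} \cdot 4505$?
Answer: $112625$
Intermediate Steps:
$\left(-5 + K\right)^{2} \cdot 4505 = \left(-5 + 0\right)^{2} \cdot 4505 = \left(-5\right)^{2} \cdot 4505 = 25 \cdot 4505 = 112625$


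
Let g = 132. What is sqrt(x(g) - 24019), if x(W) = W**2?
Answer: I*sqrt(6595) ≈ 81.21*I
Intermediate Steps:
sqrt(x(g) - 24019) = sqrt(132**2 - 24019) = sqrt(17424 - 24019) = sqrt(-6595) = I*sqrt(6595)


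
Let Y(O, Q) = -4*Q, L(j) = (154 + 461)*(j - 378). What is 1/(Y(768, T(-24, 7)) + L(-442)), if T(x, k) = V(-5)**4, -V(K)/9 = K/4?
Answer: -64/36375825 ≈ -1.7594e-6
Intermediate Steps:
V(K) = -9*K/4
L(j) = -232470 + 615*j (L(j) = 615*(-378 + j) = -232470 + 615*j)
T(x, k) = 4100625/256 (T(x, k) = (-9/4*(-5))**4 = (45/4)**4 = 4100625/256)
1/(Y(768, T(-24, 7)) + L(-442)) = 1/(-4*4100625/256 + (-232470 + 615*(-442))) = 1/(-4100625/64 + (-232470 - 271830)) = 1/(-4100625/64 - 504300) = 1/(-36375825/64) = -64/36375825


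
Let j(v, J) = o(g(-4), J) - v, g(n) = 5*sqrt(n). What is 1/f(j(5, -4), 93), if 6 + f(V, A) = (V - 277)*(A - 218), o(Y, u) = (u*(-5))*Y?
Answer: 8811/466784884 + 3125*I/233392442 ≈ 1.8876e-5 + 1.3389e-5*I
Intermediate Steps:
o(Y, u) = -5*Y*u (o(Y, u) = (-5*u)*Y = -5*Y*u)
j(v, J) = -v - 50*I*J (j(v, J) = -5*5*sqrt(-4)*J - v = -5*5*(2*I)*J - v = -5*10*I*J - v = -50*I*J - v = -v - 50*I*J)
f(V, A) = -6 + (-277 + V)*(-218 + A) (f(V, A) = -6 + (V - 277)*(A - 218) = -6 + (-277 + V)*(-218 + A))
1/f(j(5, -4), 93) = 1/(60380 - 277*93 - 218*(-1*5 - 50*I*(-4)) + 93*(-1*5 - 50*I*(-4))) = 1/(60380 - 25761 - 218*(-5 + 200*I) + 93*(-5 + 200*I)) = 1/(60380 - 25761 + (1090 - 43600*I) + (-465 + 18600*I)) = 1/(35244 - 25000*I) = (35244 + 25000*I)/1867139536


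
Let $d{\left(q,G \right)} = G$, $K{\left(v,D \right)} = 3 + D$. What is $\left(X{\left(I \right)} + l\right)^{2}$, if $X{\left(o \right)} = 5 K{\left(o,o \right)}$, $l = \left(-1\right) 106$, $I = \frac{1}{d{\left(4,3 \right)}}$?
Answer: $\frac{71824}{9} \approx 7980.4$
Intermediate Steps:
$I = \frac{1}{3} \approx 0.33333$
$l = -106$
$X{\left(o \right)} = 15 + 5 o$ ($X{\left(o \right)} = 5 \left(3 + o\right) = 15 + 5 o$)
$\left(X{\left(I \right)} + l\right)^{2} = \left(\left(15 + 5 \cdot \frac{1}{3}\right) - 106\right)^{2} = \left(\left(15 + \frac{5}{3}\right) - 106\right)^{2} = \left(\frac{50}{3} - 106\right)^{2} = \left(- \frac{268}{3}\right)^{2} = \frac{71824}{9}$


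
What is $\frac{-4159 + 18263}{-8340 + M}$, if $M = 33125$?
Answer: $\frac{14104}{24785} \approx 0.56905$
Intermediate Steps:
$\frac{-4159 + 18263}{-8340 + M} = \frac{-4159 + 18263}{-8340 + 33125} = \frac{14104}{24785}$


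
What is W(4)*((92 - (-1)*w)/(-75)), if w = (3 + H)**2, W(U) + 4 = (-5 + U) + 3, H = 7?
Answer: 128/25 ≈ 5.1200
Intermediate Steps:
W(U) = -6 + U (W(U) = -4 + ((-5 + U) + 3) = -4 + (-2 + U) = -6 + U)
w = 100 (w = (3 + 7)**2 = 10**2 = 100)
W(4)*((92 - (-1)*w)/(-75)) = (-6 + 4)*((92 - (-1)*100)/(-75)) = -2*(92 - 1*(-100))*(-1)/75 = -2*(92 + 100)*(-1)/75 = -384*(-1)/75 = -2*(-64/25) = 128/25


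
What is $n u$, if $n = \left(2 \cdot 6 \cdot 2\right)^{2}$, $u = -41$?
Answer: $-23616$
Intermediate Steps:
$n = 576$ ($n = \left(12 \cdot 2\right)^{2} = 24^{2} = 576$)
$n u = 576 \left(-41\right) = -23616$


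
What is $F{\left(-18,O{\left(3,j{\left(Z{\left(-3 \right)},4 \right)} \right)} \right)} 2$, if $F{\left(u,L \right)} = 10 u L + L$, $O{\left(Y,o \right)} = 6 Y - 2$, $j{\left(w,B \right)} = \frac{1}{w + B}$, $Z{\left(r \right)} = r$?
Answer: $-5728$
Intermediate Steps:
$j{\left(w,B \right)} = \frac{1}{B + w}$
$O{\left(Y,o \right)} = -2 + 6 Y$
$F{\left(u,L \right)} = L + 10 L u$ ($F{\left(u,L \right)} = 10 L u + L = L + 10 L u$)
$F{\left(-18,O{\left(3,j{\left(Z{\left(-3 \right)},4 \right)} \right)} \right)} 2 = \left(-2 + 6 \cdot 3\right) \left(1 + 10 \left(-18\right)\right) 2 = \left(-2 + 18\right) \left(1 - 180\right) 2 = 16 \left(-179\right) 2 = \left(-2864\right) 2 = -5728$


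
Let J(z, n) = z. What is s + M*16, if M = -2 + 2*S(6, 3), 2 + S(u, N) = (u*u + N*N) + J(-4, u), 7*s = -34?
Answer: 8478/7 ≈ 1211.1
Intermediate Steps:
s = -34/7 (s = (⅐)*(-34) = -34/7 ≈ -4.8571)
S(u, N) = -6 + N² + u² (S(u, N) = -2 + ((u*u + N*N) - 4) = -2 + ((u² + N²) - 4) = -2 + ((N² + u²) - 4) = -2 + (-4 + N² + u²) = -6 + N² + u²)
M = 76 (M = -2 + 2*(-6 + 3² + 6²) = -2 + 2*(-6 + 9 + 36) = -2 + 2*39 = -2 + 78 = 76)
s + M*16 = -34/7 + 76*16 = -34/7 + 1216 = 8478/7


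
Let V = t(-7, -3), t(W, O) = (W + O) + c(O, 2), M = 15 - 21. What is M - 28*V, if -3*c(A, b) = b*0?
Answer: 274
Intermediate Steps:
c(A, b) = 0 (c(A, b) = -b*0/3 = -1/3*0 = 0)
M = -6
t(W, O) = O + W (t(W, O) = (W + O) + 0 = (O + W) + 0 = O + W)
V = -10 (V = -3 - 7 = -10)
M - 28*V = -6 - 28*(-10) = -6 + 280 = 274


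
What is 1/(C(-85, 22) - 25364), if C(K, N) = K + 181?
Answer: -1/25268 ≈ -3.9576e-5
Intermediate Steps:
C(K, N) = 181 + K
1/(C(-85, 22) - 25364) = 1/((181 - 85) - 25364) = 1/(96 - 25364) = 1/(-25268) = -1/25268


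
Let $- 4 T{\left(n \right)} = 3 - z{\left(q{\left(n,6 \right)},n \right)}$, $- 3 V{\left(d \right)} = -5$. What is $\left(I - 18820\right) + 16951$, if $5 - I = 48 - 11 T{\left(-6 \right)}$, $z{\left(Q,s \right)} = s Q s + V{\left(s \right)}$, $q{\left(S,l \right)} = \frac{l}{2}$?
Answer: $- \frac{4856}{3} \approx -1618.7$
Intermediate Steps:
$V{\left(d \right)} = \frac{5}{3}$ ($V{\left(d \right)} = \left(- \frac{1}{3}\right) \left(-5\right) = \frac{5}{3}$)
$q{\left(S,l \right)} = \frac{l}{2}$ ($q{\left(S,l \right)} = l \frac{1}{2} = \frac{l}{2}$)
$z{\left(Q,s \right)} = \frac{5}{3} + Q s^{2}$ ($z{\left(Q,s \right)} = s Q s + \frac{5}{3} = Q s s + \frac{5}{3} = Q s^{2} + \frac{5}{3} = \frac{5}{3} + Q s^{2}$)
$T{\left(n \right)} = - \frac{1}{3} + \frac{3 n^{2}}{4}$ ($T{\left(n \right)} = - \frac{3 - \left(\frac{5}{3} + \frac{1}{2} \cdot 6 n^{2}\right)}{4} = - \frac{3 - \left(\frac{5}{3} + 3 n^{2}\right)}{4} = - \frac{\frac{4}{3} - 3 n^{2}}{4} = - \frac{1}{3} + \frac{3 n^{2}}{4}$)
$I = \frac{751}{3}$ ($I = 5 - \left(48 - 11 \left(- \frac{1}{3} + \frac{3 \left(-6\right)^{2}}{4}\right)\right) = 5 - \left(48 - 11 \left(- \frac{1}{3} + \frac{3}{4} \cdot 36\right)\right) = 5 - \left(48 - 11 \left(- \frac{1}{3} + 27\right)\right) = 5 - \left(48 - \frac{880}{3}\right) = 5 - - \frac{736}{3} = 5 + \frac{736}{3} = \frac{751}{3} \approx 250.33$)
$\left(I - 18820\right) + 16951 = \left(\frac{751}{3} - 18820\right) + 16951 = - \frac{55709}{3} + 16951 = - \frac{4856}{3}$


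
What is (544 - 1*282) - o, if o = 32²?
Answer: -762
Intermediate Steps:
o = 1024
(544 - 1*282) - o = (544 - 1*282) - 1*1024 = (544 - 282) - 1024 = 262 - 1024 = -762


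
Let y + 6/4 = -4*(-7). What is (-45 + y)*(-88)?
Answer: 1628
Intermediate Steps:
y = 53/2 (y = -3/2 - 4*(-7) = -3/2 + 28 = 53/2 ≈ 26.500)
(-45 + y)*(-88) = (-45 + 53/2)*(-88) = -37/2*(-88) = 1628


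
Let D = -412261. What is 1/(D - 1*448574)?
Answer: -1/860835 ≈ -1.1617e-6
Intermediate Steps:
1/(D - 1*448574) = 1/(-412261 - 1*448574) = 1/(-412261 - 448574) = 1/(-860835) = -1/860835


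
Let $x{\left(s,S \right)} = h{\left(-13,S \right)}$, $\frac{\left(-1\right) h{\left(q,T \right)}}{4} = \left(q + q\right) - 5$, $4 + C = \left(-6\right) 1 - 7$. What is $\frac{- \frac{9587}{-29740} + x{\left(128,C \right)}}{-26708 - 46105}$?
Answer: $- \frac{1232449}{721819540} \approx -0.0017074$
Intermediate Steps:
$C = -17$ ($C = -4 - 13 = -17$)
$h{\left(q,T \right)} = 20 - 8 q$ ($h{\left(q,T \right)} = - 4 \left(\left(q + q\right) - 5\right) = - 4 \left(2 q - 5\right) = - 4 \left(-5 + 2 q\right) = 20 - 8 q$)
$x{\left(s,S \right)} = 124$ ($x{\left(s,S \right)} = 20 - -104 = 20 + 104 = 124$)
$\frac{- \frac{9587}{-29740} + x{\left(128,C \right)}}{-26708 - 46105} = \frac{- \frac{9587}{-29740} + 124}{-26708 - 46105} = \frac{\left(-9587\right) \left(- \frac{1}{29740}\right) + 124}{-72813} = \left(\frac{9587}{29740} + 124\right) \left(- \frac{1}{72813}\right) = \frac{3697347}{29740} \left(- \frac{1}{72813}\right) = - \frac{1232449}{721819540}$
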